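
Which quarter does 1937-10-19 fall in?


Month: October (month 10)
Q1: Jan-Mar, Q2: Apr-Jun, Q3: Jul-Sep, Q4: Oct-Dec

Q4


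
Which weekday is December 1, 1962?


Target: December 1, 1962
Anchor: Jan 1, 1962. With p = 1962 - 1 = 1961: (p + p//4 - p//100 + p//400) mod 7 = (1961 + 490 - 19 + 4) mod 7 = 2436 mod 7 = 0 -> Monday (Mon=0 ... Sun=6)
Days before December (Jan-Nov): 334 days
Weekday index = (0 + 334) mod 7 = 5

Saturday


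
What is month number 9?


Month 9 of 12

September


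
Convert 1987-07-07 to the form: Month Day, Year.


ISO 1987-07-07 parses as year=1987, month=07, day=07
Month 7 -> July

July 7, 1987


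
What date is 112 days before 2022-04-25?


Start: 2022-04-25, subtract 112 days
Back 25 days from April 25 reaches March 31, 2022 -> 87 left
March 2022 has 31 days -> back to February 28, 2022 -> 56 left
February 2022 has 28 days -> back to January 31, 2022 -> 28 left
January 2022: 31 - 28 = 3 -> lands on January 3

Result: 2022-01-03


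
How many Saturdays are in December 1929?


December 1929 has 31 days
Anchor: Jan 1, 1929. With p = 1929 - 1 = 1928: (p + p//4 - p//100 + p//400) mod 7 = (1928 + 482 - 19 + 4) mod 7 = 2395 mod 7 = 1 -> Tuesday (Mon=0 ... Sun=6)
Days before December (Jan-Nov): 334; December 1 index = (1 + 334) mod 7 = 6 -> Sunday
First Saturday is December 7
Saturdays: 7, 14, 21, 28

4 Saturdays


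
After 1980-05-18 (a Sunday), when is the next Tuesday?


Current: Sunday
Target: Tuesday
Days ahead: 2

Next Tuesday: 1980-05-20


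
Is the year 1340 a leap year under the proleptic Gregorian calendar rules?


Gregorian leap year rule: divisible by 4, but not by 100, unless also by 400.
1340 is divisible by 4 but not 100 -> leap year

Yes


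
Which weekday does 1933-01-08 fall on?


Date: January 8, 1933
Anchor: Jan 1, 1933. With p = 1933 - 1 = 1932: (p + p//4 - p//100 + p//400) mod 7 = (1932 + 483 - 19 + 4) mod 7 = 2400 mod 7 = 6 -> Sunday (Mon=0 ... Sun=6)
Days into year = 8 - 1 = 7
Weekday index = (6 + 7) mod 7 = 6

Day of the week: Sunday


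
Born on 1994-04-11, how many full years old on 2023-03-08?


Birth: 1994-04-11
Reference: 2023-03-08
Year difference: 2023 - 1994 = 29
Birthday not yet reached in 2023, subtract 1

28 years old


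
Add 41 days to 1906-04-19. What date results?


Start: 1906-04-19, add 41 days
April 1906 has 30 days: 30 - 19 = 11 days to April 30 -> 30 left
May 1906: 30 <= 31 -> lands on May 30

Result: 1906-05-30


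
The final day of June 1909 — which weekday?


June 1909 has 30 days
Anchor: Jan 1, 1909. With p = 1909 - 1 = 1908: (p + p//4 - p//100 + p//400) mod 7 = (1908 + 477 - 19 + 4) mod 7 = 2370 mod 7 = 4 -> Friday (Mon=0 ... Sun=6)
Days before June (Jan-May): 151; June 1 index = (4 + 151) mod 7 = 1 -> Tuesday
Last day offset: 30 - 1 = 29 days
Weekday index = (1 + 29) mod 7 = 2

Wednesday, June 30


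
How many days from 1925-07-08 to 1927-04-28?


From 1925-07-08 to 1927-04-28
1925-07-08: days before July = 31 + 28 + 31 + 30 + 31 + 30 = 181 (1925 is not a leap year); day of year = 181 + 8 = 189
1927-04-28: days before April = 31 + 28 + 31 = 90 (1927 is not a leap year); day of year = 90 + 28 = 118
Rest of 1925: 365 - 189 = 176
Full years 1926 (365): 365
Total = 176 + 365 + 118 = 659

659 days


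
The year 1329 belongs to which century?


Century = (year - 1) // 100 + 1
= (1329 - 1) // 100 + 1
= 1328 // 100 + 1
= 13 + 1

14th century


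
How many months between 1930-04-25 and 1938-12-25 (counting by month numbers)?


From April 1930 to December 1938
8 years * 12 = 96 months, plus 8 months = 104

104 months


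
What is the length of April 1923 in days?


April 1923

30 days


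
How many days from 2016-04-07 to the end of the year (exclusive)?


Day of year: 98 of 366
Remaining = 366 - 98

268 days


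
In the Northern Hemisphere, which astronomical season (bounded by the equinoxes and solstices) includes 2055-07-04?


Date: July 4
Astronomical Summer (approx.; exact equinox/solstice day varies by year): June 21 to September 21
July 4 falls within the Summer window

Summer


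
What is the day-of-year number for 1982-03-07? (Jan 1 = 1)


Date: March 7, 1982
Days in months 1 through 2: 59
Plus 7 days in March

Day of year: 66


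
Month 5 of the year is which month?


Month 5 of 12

May


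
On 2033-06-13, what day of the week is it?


Date: June 13, 2033
Anchor: Jan 1, 2033. With p = 2033 - 1 = 2032: (p + p//4 - p//100 + p//400) mod 7 = (2032 + 508 - 20 + 5) mod 7 = 2525 mod 7 = 5 -> Saturday (Mon=0 ... Sun=6)
Days before June (Jan-May): 151; offset = 151 + 13 - 1 = 163
Weekday index = (5 + 163) mod 7 = 0

Day of the week: Monday


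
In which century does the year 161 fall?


Century = (year - 1) // 100 + 1
= (161 - 1) // 100 + 1
= 160 // 100 + 1
= 1 + 1

2nd century


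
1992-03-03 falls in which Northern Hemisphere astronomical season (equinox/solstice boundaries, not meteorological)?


Date: March 3
Astronomical Winter (approx.; exact equinox/solstice day varies by year): December 21 to March 19
March 3 falls within the Winter window

Winter


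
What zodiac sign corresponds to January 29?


Date: January 29
Conventional tropical zodiac dates: Aquarius from January 20 onward; Pisces starts February 19
January 29 falls within the Aquarius range

Aquarius


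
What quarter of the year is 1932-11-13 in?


Month: November (month 11)
Q1: Jan-Mar, Q2: Apr-Jun, Q3: Jul-Sep, Q4: Oct-Dec

Q4


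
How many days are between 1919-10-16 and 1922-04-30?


From 1919-10-16 to 1922-04-30
1919-10-16: days before October = 31 + 28 + 31 + 30 + 31 + 30 + 31 + 31 + 30 = 273 (1919 is not a leap year); day of year = 273 + 16 = 289
1922-04-30: days before April = 31 + 28 + 31 = 90 (1922 is not a leap year); day of year = 90 + 30 = 120
Rest of 1919: 365 - 289 = 76
Full years 1920 (366), 1921 (365): 731
Total = 76 + 731 + 120 = 927

927 days


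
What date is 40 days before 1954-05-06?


Start: 1954-05-06, subtract 40 days
Back 6 days from May 6 reaches April 30, 1954 -> 34 left
April 1954 has 30 days -> back to March 31, 1954 -> 4 left
March 1954: 31 - 4 = 27 -> lands on March 27

Result: 1954-03-27


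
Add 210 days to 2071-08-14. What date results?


Start: 2071-08-14, add 210 days
August 2071 has 31 days: 31 - 14 = 17 days to August 31 -> 193 left
September 2071 has 30 days -> 163 left
October 2071 has 31 days -> 132 left
November 2071 has 30 days -> 102 left
December 2071 has 31 days -> 71 left
January 2072 has 31 days -> 40 left
February 2072 has 29 days -> 11 left
March 2072: 11 <= 31 -> lands on March 11

Result: 2072-03-11


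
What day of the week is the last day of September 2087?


September 2087 has 30 days
Anchor: Jan 1, 2087. With p = 2087 - 1 = 2086: (p + p//4 - p//100 + p//400) mod 7 = (2086 + 521 - 20 + 5) mod 7 = 2592 mod 7 = 2 -> Wednesday (Mon=0 ... Sun=6)
Days before September (Jan-Aug): 243; September 1 index = (2 + 243) mod 7 = 0 -> Monday
Last day offset: 30 - 1 = 29 days
Weekday index = (0 + 29) mod 7 = 1

Tuesday, September 30


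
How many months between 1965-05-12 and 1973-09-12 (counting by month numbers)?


From May 1965 to September 1973
8 years * 12 = 96 months, plus 4 months = 100

100 months


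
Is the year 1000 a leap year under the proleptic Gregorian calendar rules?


Gregorian leap year rule: divisible by 4, but not by 100, unless also by 400.
1000 is divisible by 100 but not 400 -> not a leap year

No


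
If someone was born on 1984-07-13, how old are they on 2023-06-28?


Birth: 1984-07-13
Reference: 2023-06-28
Year difference: 2023 - 1984 = 39
Birthday not yet reached in 2023, subtract 1

38 years old


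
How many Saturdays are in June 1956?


June 1956 has 30 days
Anchor: Jan 1, 1956. With p = 1956 - 1 = 1955: (p + p//4 - p//100 + p//400) mod 7 = (1955 + 488 - 19 + 4) mod 7 = 2428 mod 7 = 6 -> Sunday (Mon=0 ... Sun=6)
Days before June (Jan-May): 152; June 1 index = (6 + 152) mod 7 = 4 -> Friday
First Saturday is June 2
Saturdays: 2, 9, 16, 23, 30

5 Saturdays


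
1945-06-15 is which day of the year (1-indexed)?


Date: June 15, 1945
Days in months 1 through 5: 151
Plus 15 days in June

Day of year: 166


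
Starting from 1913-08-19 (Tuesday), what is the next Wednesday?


Current: Tuesday
Target: Wednesday
Days ahead: 1

Next Wednesday: 1913-08-20


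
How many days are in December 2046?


December 2046

31 days


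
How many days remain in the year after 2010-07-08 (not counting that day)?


Day of year: 189 of 365
Remaining = 365 - 189

176 days


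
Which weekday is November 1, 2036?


Target: November 1, 2036
Anchor: Jan 1, 2036. With p = 2036 - 1 = 2035: (p + p//4 - p//100 + p//400) mod 7 = (2035 + 508 - 20 + 5) mod 7 = 2528 mod 7 = 1 -> Tuesday (Mon=0 ... Sun=6)
Days before November (Jan-Oct): 305 days
Weekday index = (1 + 305) mod 7 = 5

Saturday


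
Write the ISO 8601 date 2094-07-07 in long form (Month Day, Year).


ISO 2094-07-07 parses as year=2094, month=07, day=07
Month 7 -> July

July 7, 2094


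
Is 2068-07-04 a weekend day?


Anchor: Jan 1, 2068. With p = 2068 - 1 = 2067: (p + p//4 - p//100 + p//400) mod 7 = (2067 + 516 - 20 + 5) mod 7 = 2568 mod 7 = 6 -> Sunday (Mon=0 ... Sun=6)
Day of year: 186; offset = 185
Weekday index = (6 + 185) mod 7 = 2 -> Wednesday
Weekend days: Saturday, Sunday

No


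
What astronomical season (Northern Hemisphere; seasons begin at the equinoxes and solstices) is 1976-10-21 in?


Date: October 21
Astronomical Autumn (approx.; exact equinox/solstice day varies by year): September 22 to December 20
October 21 falls within the Autumn window

Autumn


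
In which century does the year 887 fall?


Century = (year - 1) // 100 + 1
= (887 - 1) // 100 + 1
= 886 // 100 + 1
= 8 + 1

9th century


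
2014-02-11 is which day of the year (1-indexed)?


Date: February 11, 2014
Days in months 1 through 1: 31
Plus 11 days in February

Day of year: 42


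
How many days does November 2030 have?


November 2030

30 days


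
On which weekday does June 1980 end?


June 1980 has 30 days
Anchor: Jan 1, 1980. With p = 1980 - 1 = 1979: (p + p//4 - p//100 + p//400) mod 7 = (1979 + 494 - 19 + 4) mod 7 = 2458 mod 7 = 1 -> Tuesday (Mon=0 ... Sun=6)
Days before June (Jan-May): 152; June 1 index = (1 + 152) mod 7 = 6 -> Sunday
Last day offset: 30 - 1 = 29 days
Weekday index = (6 + 29) mod 7 = 0

Monday, June 30


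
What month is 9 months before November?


November is month 11
11 - 9 = 2

February


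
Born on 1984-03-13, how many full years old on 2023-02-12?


Birth: 1984-03-13
Reference: 2023-02-12
Year difference: 2023 - 1984 = 39
Birthday not yet reached in 2023, subtract 1

38 years old


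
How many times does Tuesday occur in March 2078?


March 2078 has 31 days
Anchor: Jan 1, 2078. With p = 2078 - 1 = 2077: (p + p//4 - p//100 + p//400) mod 7 = (2077 + 519 - 20 + 5) mod 7 = 2581 mod 7 = 5 -> Saturday (Mon=0 ... Sun=6)
Days before March (Jan-Feb): 59; March 1 index = (5 + 59) mod 7 = 1 -> Tuesday
First Tuesday is March 1
Tuesdays: 1, 8, 15, 22, 29

5 Tuesdays


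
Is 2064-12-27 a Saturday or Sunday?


Anchor: Jan 1, 2064. With p = 2064 - 1 = 2063: (p + p//4 - p//100 + p//400) mod 7 = (2063 + 515 - 20 + 5) mod 7 = 2563 mod 7 = 1 -> Tuesday (Mon=0 ... Sun=6)
Day of year: 362; offset = 361
Weekday index = (1 + 361) mod 7 = 5 -> Saturday
Weekend days: Saturday, Sunday

Yes


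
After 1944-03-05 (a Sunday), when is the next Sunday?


Current: Sunday
Target: Sunday
Days ahead: 7

Next Sunday: 1944-03-12


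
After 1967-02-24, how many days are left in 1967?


Day of year: 55 of 365
Remaining = 365 - 55

310 days


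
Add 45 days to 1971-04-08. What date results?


Start: 1971-04-08, add 45 days
April 1971 has 30 days: 30 - 8 = 22 days to April 30 -> 23 left
May 1971: 23 <= 31 -> lands on May 23

Result: 1971-05-23


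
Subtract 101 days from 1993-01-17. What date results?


Start: 1993-01-17, subtract 101 days
Back 17 days from January 17 reaches December 31, 1992 -> 84 left
December 1992 has 31 days -> back to November 30, 1992 -> 53 left
November 1992 has 30 days -> back to October 31, 1992 -> 23 left
October 1992: 31 - 23 = 8 -> lands on October 8

Result: 1992-10-08


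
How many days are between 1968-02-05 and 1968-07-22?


From 1968-02-05 to 1968-07-22
1968-02-05: days before February = 31; day of year = 31 + 5 = 36
1968-07-22: days before July = 31 + 29 + 31 + 30 + 31 + 30 = 182 (1968 is a leap year); day of year = 182 + 22 = 204
Same year: 204 - 36 = 168

168 days


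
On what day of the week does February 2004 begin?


Target: February 1, 2004
Anchor: Jan 1, 2004. With p = 2004 - 1 = 2003: (p + p//4 - p//100 + p//400) mod 7 = (2003 + 500 - 20 + 5) mod 7 = 2488 mod 7 = 3 -> Thursday (Mon=0 ... Sun=6)
Days before February (Jan): 31 days
Weekday index = (3 + 31) mod 7 = 6

Sunday


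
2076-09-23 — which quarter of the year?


Month: September (month 9)
Q1: Jan-Mar, Q2: Apr-Jun, Q3: Jul-Sep, Q4: Oct-Dec

Q3


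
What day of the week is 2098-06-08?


Date: June 8, 2098
Anchor: Jan 1, 2098. With p = 2098 - 1 = 2097: (p + p//4 - p//100 + p//400) mod 7 = (2097 + 524 - 20 + 5) mod 7 = 2606 mod 7 = 2 -> Wednesday (Mon=0 ... Sun=6)
Days before June (Jan-May): 151; offset = 151 + 8 - 1 = 158
Weekday index = (2 + 158) mod 7 = 6

Day of the week: Sunday


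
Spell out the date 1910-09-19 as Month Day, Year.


ISO 1910-09-19 parses as year=1910, month=09, day=19
Month 9 -> September

September 19, 1910


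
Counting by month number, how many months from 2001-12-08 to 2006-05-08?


From December 2001 to May 2006
5 years * 12 = 60 months, minus 7 months = 53

53 months


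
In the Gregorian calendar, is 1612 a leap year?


Gregorian leap year rule: divisible by 4, but not by 100, unless also by 400.
1612 is divisible by 4 but not 100 -> leap year

Yes


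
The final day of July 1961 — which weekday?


July 1961 has 31 days
Anchor: Jan 1, 1961. With p = 1961 - 1 = 1960: (p + p//4 - p//100 + p//400) mod 7 = (1960 + 490 - 19 + 4) mod 7 = 2435 mod 7 = 6 -> Sunday (Mon=0 ... Sun=6)
Days before July (Jan-Jun): 181; July 1 index = (6 + 181) mod 7 = 5 -> Saturday
Last day offset: 31 - 1 = 30 days
Weekday index = (5 + 30) mod 7 = 0

Monday, July 31


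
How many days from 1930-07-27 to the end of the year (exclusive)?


Day of year: 208 of 365
Remaining = 365 - 208

157 days


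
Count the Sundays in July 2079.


July 2079 has 31 days
Anchor: Jan 1, 2079. With p = 2079 - 1 = 2078: (p + p//4 - p//100 + p//400) mod 7 = (2078 + 519 - 20 + 5) mod 7 = 2582 mod 7 = 6 -> Sunday (Mon=0 ... Sun=6)
Days before July (Jan-Jun): 181; July 1 index = (6 + 181) mod 7 = 5 -> Saturday
First Sunday is July 2
Sundays: 2, 9, 16, 23, 30

5 Sundays


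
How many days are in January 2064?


January 2064

31 days


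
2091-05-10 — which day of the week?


Date: May 10, 2091
Anchor: Jan 1, 2091. With p = 2091 - 1 = 2090: (p + p//4 - p//100 + p//400) mod 7 = (2090 + 522 - 20 + 5) mod 7 = 2597 mod 7 = 0 -> Monday (Mon=0 ... Sun=6)
Days before May (Jan-Apr): 120; offset = 120 + 10 - 1 = 129
Weekday index = (0 + 129) mod 7 = 3

Day of the week: Thursday


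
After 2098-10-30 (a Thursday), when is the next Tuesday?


Current: Thursday
Target: Tuesday
Days ahead: 5

Next Tuesday: 2098-11-04


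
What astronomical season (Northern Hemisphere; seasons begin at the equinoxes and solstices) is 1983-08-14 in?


Date: August 14
Astronomical Summer (approx.; exact equinox/solstice day varies by year): June 21 to September 21
August 14 falls within the Summer window

Summer


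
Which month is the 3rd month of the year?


Month 3 of 12

March


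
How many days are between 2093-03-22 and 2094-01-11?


From 2093-03-22 to 2094-01-11
2093-03-22: days before March = 31 + 28 = 59 (2093 is not a leap year); day of year = 59 + 22 = 81
2094-01-11: day of year = 11
Rest of 2093: 365 - 81 = 284
Total = 284 + 11 = 295

295 days


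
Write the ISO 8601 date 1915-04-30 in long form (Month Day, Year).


ISO 1915-04-30 parses as year=1915, month=04, day=30
Month 4 -> April

April 30, 1915


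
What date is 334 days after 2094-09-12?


Start: 2094-09-12, add 334 days
September 2094 has 30 days: 30 - 12 = 18 days to September 30 -> 316 left
October 2094 has 31 days -> 285 left
November 2094 has 30 days -> 255 left
December 2094 has 31 days -> 224 left
January 2095 has 31 days -> 193 left
February 2095 has 28 days -> 165 left
March 2095 has 31 days -> 134 left
April 2095 has 30 days -> 104 left
May 2095 has 31 days -> 73 left
June 2095 has 30 days -> 43 left
July 2095 has 31 days -> 12 left
August 2095: 12 <= 31 -> lands on August 12

Result: 2095-08-12


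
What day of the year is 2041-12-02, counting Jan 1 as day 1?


Date: December 2, 2041
Days in months 1 through 11: 334
Plus 2 days in December

Day of year: 336


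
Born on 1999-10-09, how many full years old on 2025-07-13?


Birth: 1999-10-09
Reference: 2025-07-13
Year difference: 2025 - 1999 = 26
Birthday not yet reached in 2025, subtract 1

25 years old


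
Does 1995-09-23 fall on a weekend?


Anchor: Jan 1, 1995. With p = 1995 - 1 = 1994: (p + p//4 - p//100 + p//400) mod 7 = (1994 + 498 - 19 + 4) mod 7 = 2477 mod 7 = 6 -> Sunday (Mon=0 ... Sun=6)
Day of year: 266; offset = 265
Weekday index = (6 + 265) mod 7 = 5 -> Saturday
Weekend days: Saturday, Sunday

Yes


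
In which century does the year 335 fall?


Century = (year - 1) // 100 + 1
= (335 - 1) // 100 + 1
= 334 // 100 + 1
= 3 + 1

4th century


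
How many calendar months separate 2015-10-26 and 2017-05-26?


From October 2015 to May 2017
2 years * 12 = 24 months, minus 5 months = 19

19 months


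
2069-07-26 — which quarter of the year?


Month: July (month 7)
Q1: Jan-Mar, Q2: Apr-Jun, Q3: Jul-Sep, Q4: Oct-Dec

Q3


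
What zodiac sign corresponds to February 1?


Date: February 1
Conventional tropical zodiac dates: Aquarius from January 20 onward; Pisces starts February 19
February 1 falls within the Aquarius range

Aquarius


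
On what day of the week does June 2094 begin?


Target: June 1, 2094
Anchor: Jan 1, 2094. With p = 2094 - 1 = 2093: (p + p//4 - p//100 + p//400) mod 7 = (2093 + 523 - 20 + 5) mod 7 = 2601 mod 7 = 4 -> Friday (Mon=0 ... Sun=6)
Days before June (Jan-May): 151 days
Weekday index = (4 + 151) mod 7 = 1

Tuesday


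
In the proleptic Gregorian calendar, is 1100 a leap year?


Gregorian leap year rule: divisible by 4, but not by 100, unless also by 400.
1100 is divisible by 100 but not 400 -> not a leap year

No


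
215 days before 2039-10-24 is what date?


Start: 2039-10-24, subtract 215 days
Back 24 days from October 24 reaches September 30, 2039 -> 191 left
September 2039 has 30 days -> back to August 31, 2039 -> 161 left
August 2039 has 31 days -> back to July 31, 2039 -> 130 left
July 2039 has 31 days -> back to June 30, 2039 -> 99 left
June 2039 has 30 days -> back to May 31, 2039 -> 69 left
May 2039 has 31 days -> back to April 30, 2039 -> 38 left
April 2039 has 30 days -> back to March 31, 2039 -> 8 left
March 2039: 31 - 8 = 23 -> lands on March 23

Result: 2039-03-23


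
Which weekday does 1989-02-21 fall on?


Date: February 21, 1989
Anchor: Jan 1, 1989. With p = 1989 - 1 = 1988: (p + p//4 - p//100 + p//400) mod 7 = (1988 + 497 - 19 + 4) mod 7 = 2470 mod 7 = 6 -> Sunday (Mon=0 ... Sun=6)
Days before February (Jan): 31; offset = 31 + 21 - 1 = 51
Weekday index = (6 + 51) mod 7 = 1

Day of the week: Tuesday


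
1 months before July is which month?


July is month 7
7 - 1 = 6

June


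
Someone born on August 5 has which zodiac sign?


Date: August 5
Conventional tropical zodiac dates: Leo from July 23 onward; Virgo starts August 23
August 5 falls within the Leo range

Leo


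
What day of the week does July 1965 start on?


Target: July 1, 1965
Anchor: Jan 1, 1965. With p = 1965 - 1 = 1964: (p + p//4 - p//100 + p//400) mod 7 = (1964 + 491 - 19 + 4) mod 7 = 2440 mod 7 = 4 -> Friday (Mon=0 ... Sun=6)
Days before July (Jan-Jun): 181 days
Weekday index = (4 + 181) mod 7 = 3

Thursday


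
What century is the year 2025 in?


Century = (year - 1) // 100 + 1
= (2025 - 1) // 100 + 1
= 2024 // 100 + 1
= 20 + 1

21st century


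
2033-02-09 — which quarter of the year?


Month: February (month 2)
Q1: Jan-Mar, Q2: Apr-Jun, Q3: Jul-Sep, Q4: Oct-Dec

Q1


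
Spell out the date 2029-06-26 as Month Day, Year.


ISO 2029-06-26 parses as year=2029, month=06, day=26
Month 6 -> June

June 26, 2029


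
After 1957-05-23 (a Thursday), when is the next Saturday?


Current: Thursday
Target: Saturday
Days ahead: 2

Next Saturday: 1957-05-25


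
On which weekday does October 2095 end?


October 2095 has 31 days
Anchor: Jan 1, 2095. With p = 2095 - 1 = 2094: (p + p//4 - p//100 + p//400) mod 7 = (2094 + 523 - 20 + 5) mod 7 = 2602 mod 7 = 5 -> Saturday (Mon=0 ... Sun=6)
Days before October (Jan-Sep): 273; October 1 index = (5 + 273) mod 7 = 5 -> Saturday
Last day offset: 31 - 1 = 30 days
Weekday index = (5 + 30) mod 7 = 0

Monday, October 31


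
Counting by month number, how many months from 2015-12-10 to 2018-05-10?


From December 2015 to May 2018
3 years * 12 = 36 months, minus 7 months = 29

29 months


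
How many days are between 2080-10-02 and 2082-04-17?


From 2080-10-02 to 2082-04-17
2080-10-02: days before October = 31 + 29 + 31 + 30 + 31 + 30 + 31 + 31 + 30 = 274 (2080 is a leap year); day of year = 274 + 2 = 276
2082-04-17: days before April = 31 + 28 + 31 = 90 (2082 is not a leap year); day of year = 90 + 17 = 107
Rest of 2080: 366 - 276 = 90
Full years 2081 (365): 365
Total = 90 + 365 + 107 = 562

562 days


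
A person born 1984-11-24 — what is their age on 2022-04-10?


Birth: 1984-11-24
Reference: 2022-04-10
Year difference: 2022 - 1984 = 38
Birthday not yet reached in 2022, subtract 1

37 years old


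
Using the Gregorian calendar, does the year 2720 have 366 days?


Gregorian leap year rule: divisible by 4, but not by 100, unless also by 400.
2720 is divisible by 4 but not 100 -> leap year

Yes


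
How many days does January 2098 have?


January 2098

31 days


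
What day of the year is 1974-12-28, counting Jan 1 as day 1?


Date: December 28, 1974
Days in months 1 through 11: 334
Plus 28 days in December

Day of year: 362


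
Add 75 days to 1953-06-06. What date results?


Start: 1953-06-06, add 75 days
June 1953 has 30 days: 30 - 6 = 24 days to June 30 -> 51 left
July 1953 has 31 days -> 20 left
August 1953: 20 <= 31 -> lands on August 20

Result: 1953-08-20


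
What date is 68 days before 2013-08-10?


Start: 2013-08-10, subtract 68 days
Back 10 days from August 10 reaches July 31, 2013 -> 58 left
July 2013 has 31 days -> back to June 30, 2013 -> 27 left
June 2013: 30 - 27 = 3 -> lands on June 3

Result: 2013-06-03


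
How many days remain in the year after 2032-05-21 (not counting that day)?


Day of year: 142 of 366
Remaining = 366 - 142

224 days


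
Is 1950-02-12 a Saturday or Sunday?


Anchor: Jan 1, 1950. With p = 1950 - 1 = 1949: (p + p//4 - p//100 + p//400) mod 7 = (1949 + 487 - 19 + 4) mod 7 = 2421 mod 7 = 6 -> Sunday (Mon=0 ... Sun=6)
Day of year: 43; offset = 42
Weekday index = (6 + 42) mod 7 = 6 -> Sunday
Weekend days: Saturday, Sunday

Yes


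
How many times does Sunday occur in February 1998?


February 1998 has 28 days
Anchor: Jan 1, 1998. With p = 1998 - 1 = 1997: (p + p//4 - p//100 + p//400) mod 7 = (1997 + 499 - 19 + 4) mod 7 = 2481 mod 7 = 3 -> Thursday (Mon=0 ... Sun=6)
Days before February (Jan): 31; February 1 index = (3 + 31) mod 7 = 6 -> Sunday
First Sunday is February 1
Sundays: 1, 8, 15, 22

4 Sundays


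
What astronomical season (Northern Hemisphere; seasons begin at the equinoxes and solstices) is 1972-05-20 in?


Date: May 20
Astronomical Spring (approx.; exact equinox/solstice day varies by year): March 20 to June 20
May 20 falls within the Spring window

Spring


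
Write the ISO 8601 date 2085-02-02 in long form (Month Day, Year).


ISO 2085-02-02 parses as year=2085, month=02, day=02
Month 2 -> February

February 2, 2085


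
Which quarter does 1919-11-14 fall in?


Month: November (month 11)
Q1: Jan-Mar, Q2: Apr-Jun, Q3: Jul-Sep, Q4: Oct-Dec

Q4


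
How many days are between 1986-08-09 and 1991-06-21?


From 1986-08-09 to 1991-06-21
1986-08-09: days before August = 31 + 28 + 31 + 30 + 31 + 30 + 31 = 212 (1986 is not a leap year); day of year = 212 + 9 = 221
1991-06-21: days before June = 31 + 28 + 31 + 30 + 31 = 151 (1991 is not a leap year); day of year = 151 + 21 = 172
Rest of 1986: 365 - 221 = 144
Full years 1987 (365), 1988 (366), 1989 (365), 1990 (365): 1461
Total = 144 + 1461 + 172 = 1777

1777 days


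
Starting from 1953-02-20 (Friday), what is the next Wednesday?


Current: Friday
Target: Wednesday
Days ahead: 5

Next Wednesday: 1953-02-25


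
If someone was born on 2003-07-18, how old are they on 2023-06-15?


Birth: 2003-07-18
Reference: 2023-06-15
Year difference: 2023 - 2003 = 20
Birthday not yet reached in 2023, subtract 1

19 years old


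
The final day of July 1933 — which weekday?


July 1933 has 31 days
Anchor: Jan 1, 1933. With p = 1933 - 1 = 1932: (p + p//4 - p//100 + p//400) mod 7 = (1932 + 483 - 19 + 4) mod 7 = 2400 mod 7 = 6 -> Sunday (Mon=0 ... Sun=6)
Days before July (Jan-Jun): 181; July 1 index = (6 + 181) mod 7 = 5 -> Saturday
Last day offset: 31 - 1 = 30 days
Weekday index = (5 + 30) mod 7 = 0

Monday, July 31


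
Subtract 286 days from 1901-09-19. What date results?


Start: 1901-09-19, subtract 286 days
Back 19 days from September 19 reaches August 31, 1901 -> 267 left
August 1901 has 31 days -> back to July 31, 1901 -> 236 left
July 1901 has 31 days -> back to June 30, 1901 -> 205 left
June 1901 has 30 days -> back to May 31, 1901 -> 175 left
May 1901 has 31 days -> back to April 30, 1901 -> 144 left
April 1901 has 30 days -> back to March 31, 1901 -> 114 left
March 1901 has 31 days -> back to February 28, 1901 -> 83 left
February 1901 has 28 days -> back to January 31, 1901 -> 55 left
January 1901 has 31 days -> back to December 31, 1900 -> 24 left
December 1900: 31 - 24 = 7 -> lands on December 7

Result: 1900-12-07


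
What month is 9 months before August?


August is month 8
8 - 9 = -1; wrap: -1 + 12 = 11

November


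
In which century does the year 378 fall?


Century = (year - 1) // 100 + 1
= (378 - 1) // 100 + 1
= 377 // 100 + 1
= 3 + 1

4th century


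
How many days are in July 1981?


July 1981

31 days


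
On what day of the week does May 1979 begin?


Target: May 1, 1979
Anchor: Jan 1, 1979. With p = 1979 - 1 = 1978: (p + p//4 - p//100 + p//400) mod 7 = (1978 + 494 - 19 + 4) mod 7 = 2457 mod 7 = 0 -> Monday (Mon=0 ... Sun=6)
Days before May (Jan-Apr): 120 days
Weekday index = (0 + 120) mod 7 = 1

Tuesday


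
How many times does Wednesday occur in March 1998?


March 1998 has 31 days
Anchor: Jan 1, 1998. With p = 1998 - 1 = 1997: (p + p//4 - p//100 + p//400) mod 7 = (1997 + 499 - 19 + 4) mod 7 = 2481 mod 7 = 3 -> Thursday (Mon=0 ... Sun=6)
Days before March (Jan-Feb): 59; March 1 index = (3 + 59) mod 7 = 6 -> Sunday
First Wednesday is March 4
Wednesdays: 4, 11, 18, 25

4 Wednesdays


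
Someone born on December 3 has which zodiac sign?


Date: December 3
Conventional tropical zodiac dates: Sagittarius from November 22 onward; Capricorn starts December 22
December 3 falls within the Sagittarius range

Sagittarius


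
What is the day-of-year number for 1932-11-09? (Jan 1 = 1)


Date: November 9, 1932
Days in months 1 through 10: 305
Plus 9 days in November

Day of year: 314


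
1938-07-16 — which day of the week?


Date: July 16, 1938
Anchor: Jan 1, 1938. With p = 1938 - 1 = 1937: (p + p//4 - p//100 + p//400) mod 7 = (1937 + 484 - 19 + 4) mod 7 = 2406 mod 7 = 5 -> Saturday (Mon=0 ... Sun=6)
Days before July (Jan-Jun): 181; offset = 181 + 16 - 1 = 196
Weekday index = (5 + 196) mod 7 = 5

Day of the week: Saturday


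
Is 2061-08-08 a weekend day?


Anchor: Jan 1, 2061. With p = 2061 - 1 = 2060: (p + p//4 - p//100 + p//400) mod 7 = (2060 + 515 - 20 + 5) mod 7 = 2560 mod 7 = 5 -> Saturday (Mon=0 ... Sun=6)
Day of year: 220; offset = 219
Weekday index = (5 + 219) mod 7 = 0 -> Monday
Weekend days: Saturday, Sunday

No


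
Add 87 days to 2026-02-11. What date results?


Start: 2026-02-11, add 87 days
February 2026 has 28 days: 28 - 11 = 17 days to February 28 -> 70 left
March 2026 has 31 days -> 39 left
April 2026 has 30 days -> 9 left
May 2026: 9 <= 31 -> lands on May 9

Result: 2026-05-09


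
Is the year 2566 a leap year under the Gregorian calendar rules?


Gregorian leap year rule: divisible by 4, but not by 100, unless also by 400.
2566 is not divisible by 4 -> not a leap year

No


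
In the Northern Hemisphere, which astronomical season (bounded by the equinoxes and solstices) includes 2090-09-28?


Date: September 28
Astronomical Autumn (approx.; exact equinox/solstice day varies by year): September 22 to December 20
September 28 falls within the Autumn window

Autumn


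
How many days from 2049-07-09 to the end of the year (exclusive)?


Day of year: 190 of 365
Remaining = 365 - 190

175 days


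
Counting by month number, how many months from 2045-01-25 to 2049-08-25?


From January 2045 to August 2049
4 years * 12 = 48 months, plus 7 months = 55

55 months


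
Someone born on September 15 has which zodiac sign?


Date: September 15
Conventional tropical zodiac dates: Virgo from August 23 onward; Libra starts September 23
September 15 falls within the Virgo range

Virgo


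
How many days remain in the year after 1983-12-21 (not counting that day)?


Day of year: 355 of 365
Remaining = 365 - 355

10 days


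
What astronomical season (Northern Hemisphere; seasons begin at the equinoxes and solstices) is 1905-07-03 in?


Date: July 3
Astronomical Summer (approx.; exact equinox/solstice day varies by year): June 21 to September 21
July 3 falls within the Summer window

Summer


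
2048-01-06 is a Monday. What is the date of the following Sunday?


Current: Monday
Target: Sunday
Days ahead: 6

Next Sunday: 2048-01-12


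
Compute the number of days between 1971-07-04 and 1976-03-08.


From 1971-07-04 to 1976-03-08
1971-07-04: days before July = 31 + 28 + 31 + 30 + 31 + 30 = 181 (1971 is not a leap year); day of year = 181 + 4 = 185
1976-03-08: days before March = 31 + 29 = 60 (1976 is a leap year); day of year = 60 + 8 = 68
Rest of 1971: 365 - 185 = 180
Full years 1972 (366), 1973 (365), 1974 (365), 1975 (365): 1461
Total = 180 + 1461 + 68 = 1709

1709 days


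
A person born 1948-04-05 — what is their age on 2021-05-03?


Birth: 1948-04-05
Reference: 2021-05-03
Year difference: 2021 - 1948 = 73

73 years old


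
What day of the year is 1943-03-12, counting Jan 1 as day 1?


Date: March 12, 1943
Days in months 1 through 2: 59
Plus 12 days in March

Day of year: 71


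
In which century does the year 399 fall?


Century = (year - 1) // 100 + 1
= (399 - 1) // 100 + 1
= 398 // 100 + 1
= 3 + 1

4th century


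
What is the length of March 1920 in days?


March 1920

31 days


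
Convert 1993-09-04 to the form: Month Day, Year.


ISO 1993-09-04 parses as year=1993, month=09, day=04
Month 9 -> September

September 4, 1993


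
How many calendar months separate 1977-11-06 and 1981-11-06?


From November 1977 to November 1981
4 years * 12 = 48 months = 48

48 months


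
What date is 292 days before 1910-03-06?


Start: 1910-03-06, subtract 292 days
Back 6 days from March 6 reaches February 28, 1910 -> 286 left
February 1910 has 28 days -> back to January 31, 1910 -> 258 left
January 1910 has 31 days -> back to December 31, 1909 -> 227 left
December 1909 has 31 days -> back to November 30, 1909 -> 196 left
November 1909 has 30 days -> back to October 31, 1909 -> 166 left
October 1909 has 31 days -> back to September 30, 1909 -> 135 left
September 1909 has 30 days -> back to August 31, 1909 -> 105 left
August 1909 has 31 days -> back to July 31, 1909 -> 74 left
July 1909 has 31 days -> back to June 30, 1909 -> 43 left
June 1909 has 30 days -> back to May 31, 1909 -> 13 left
May 1909: 31 - 13 = 18 -> lands on May 18

Result: 1909-05-18


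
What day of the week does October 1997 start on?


Target: October 1, 1997
Anchor: Jan 1, 1997. With p = 1997 - 1 = 1996: (p + p//4 - p//100 + p//400) mod 7 = (1996 + 499 - 19 + 4) mod 7 = 2480 mod 7 = 2 -> Wednesday (Mon=0 ... Sun=6)
Days before October (Jan-Sep): 273 days
Weekday index = (2 + 273) mod 7 = 2

Wednesday


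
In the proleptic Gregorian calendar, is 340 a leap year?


Gregorian leap year rule: divisible by 4, but not by 100, unless also by 400.
340 is divisible by 4 but not 100 -> leap year

Yes


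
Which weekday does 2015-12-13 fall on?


Date: December 13, 2015
Anchor: Jan 1, 2015. With p = 2015 - 1 = 2014: (p + p//4 - p//100 + p//400) mod 7 = (2014 + 503 - 20 + 5) mod 7 = 2502 mod 7 = 3 -> Thursday (Mon=0 ... Sun=6)
Days before December (Jan-Nov): 334; offset = 334 + 13 - 1 = 346
Weekday index = (3 + 346) mod 7 = 6

Day of the week: Sunday


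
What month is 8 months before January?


January is month 1
1 - 8 = -7; wrap: -7 + 12 = 5

May


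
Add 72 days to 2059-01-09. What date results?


Start: 2059-01-09, add 72 days
January 2059 has 31 days: 31 - 9 = 22 days to January 31 -> 50 left
February 2059 has 28 days -> 22 left
March 2059: 22 <= 31 -> lands on March 22

Result: 2059-03-22


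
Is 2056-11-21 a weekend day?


Anchor: Jan 1, 2056. With p = 2056 - 1 = 2055: (p + p//4 - p//100 + p//400) mod 7 = (2055 + 513 - 20 + 5) mod 7 = 2553 mod 7 = 5 -> Saturday (Mon=0 ... Sun=6)
Day of year: 326; offset = 325
Weekday index = (5 + 325) mod 7 = 1 -> Tuesday
Weekend days: Saturday, Sunday

No


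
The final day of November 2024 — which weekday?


November 2024 has 30 days
Anchor: Jan 1, 2024. With p = 2024 - 1 = 2023: (p + p//4 - p//100 + p//400) mod 7 = (2023 + 505 - 20 + 5) mod 7 = 2513 mod 7 = 0 -> Monday (Mon=0 ... Sun=6)
Days before November (Jan-Oct): 305; November 1 index = (0 + 305) mod 7 = 4 -> Friday
Last day offset: 30 - 1 = 29 days
Weekday index = (4 + 29) mod 7 = 5

Saturday, November 30


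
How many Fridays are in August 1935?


August 1935 has 31 days
Anchor: Jan 1, 1935. With p = 1935 - 1 = 1934: (p + p//4 - p//100 + p//400) mod 7 = (1934 + 483 - 19 + 4) mod 7 = 2402 mod 7 = 1 -> Tuesday (Mon=0 ... Sun=6)
Days before August (Jan-Jul): 212; August 1 index = (1 + 212) mod 7 = 3 -> Thursday
First Friday is August 2
Fridays: 2, 9, 16, 23, 30

5 Fridays


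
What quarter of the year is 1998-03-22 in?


Month: March (month 3)
Q1: Jan-Mar, Q2: Apr-Jun, Q3: Jul-Sep, Q4: Oct-Dec

Q1


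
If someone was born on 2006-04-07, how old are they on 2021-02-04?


Birth: 2006-04-07
Reference: 2021-02-04
Year difference: 2021 - 2006 = 15
Birthday not yet reached in 2021, subtract 1

14 years old


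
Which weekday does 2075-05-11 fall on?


Date: May 11, 2075
Anchor: Jan 1, 2075. With p = 2075 - 1 = 2074: (p + p//4 - p//100 + p//400) mod 7 = (2074 + 518 - 20 + 5) mod 7 = 2577 mod 7 = 1 -> Tuesday (Mon=0 ... Sun=6)
Days before May (Jan-Apr): 120; offset = 120 + 11 - 1 = 130
Weekday index = (1 + 130) mod 7 = 5

Day of the week: Saturday


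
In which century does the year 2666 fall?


Century = (year - 1) // 100 + 1
= (2666 - 1) // 100 + 1
= 2665 // 100 + 1
= 26 + 1

27th century


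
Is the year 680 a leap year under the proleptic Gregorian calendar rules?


Gregorian leap year rule: divisible by 4, but not by 100, unless also by 400.
680 is divisible by 4 but not 100 -> leap year

Yes


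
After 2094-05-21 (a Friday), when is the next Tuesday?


Current: Friday
Target: Tuesday
Days ahead: 4

Next Tuesday: 2094-05-25


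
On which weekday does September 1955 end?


September 1955 has 30 days
Anchor: Jan 1, 1955. With p = 1955 - 1 = 1954: (p + p//4 - p//100 + p//400) mod 7 = (1954 + 488 - 19 + 4) mod 7 = 2427 mod 7 = 5 -> Saturday (Mon=0 ... Sun=6)
Days before September (Jan-Aug): 243; September 1 index = (5 + 243) mod 7 = 3 -> Thursday
Last day offset: 30 - 1 = 29 days
Weekday index = (3 + 29) mod 7 = 4

Friday, September 30


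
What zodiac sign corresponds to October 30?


Date: October 30
Conventional tropical zodiac dates: Scorpio from October 23 onward; Sagittarius starts November 22
October 30 falls within the Scorpio range

Scorpio


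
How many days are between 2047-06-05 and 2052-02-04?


From 2047-06-05 to 2052-02-04
2047-06-05: days before June = 31 + 28 + 31 + 30 + 31 = 151 (2047 is not a leap year); day of year = 151 + 5 = 156
2052-02-04: days before February = 31; day of year = 31 + 4 = 35
Rest of 2047: 365 - 156 = 209
Full years 2048 (366), 2049 (365), 2050 (365), 2051 (365): 1461
Total = 209 + 1461 + 35 = 1705

1705 days


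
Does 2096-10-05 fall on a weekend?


Anchor: Jan 1, 2096. With p = 2096 - 1 = 2095: (p + p//4 - p//100 + p//400) mod 7 = (2095 + 523 - 20 + 5) mod 7 = 2603 mod 7 = 6 -> Sunday (Mon=0 ... Sun=6)
Day of year: 279; offset = 278
Weekday index = (6 + 278) mod 7 = 4 -> Friday
Weekend days: Saturday, Sunday

No


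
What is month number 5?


Month 5 of 12

May


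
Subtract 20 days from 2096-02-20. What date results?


Start: 2096-02-20, subtract 20 days
Back 20 days from February 20 reaches January 31, 2096 -> 0 left
January 2096: 31 - 0 = 31 -> lands on January 31

Result: 2096-01-31


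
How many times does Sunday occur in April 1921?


April 1921 has 30 days
Anchor: Jan 1, 1921. With p = 1921 - 1 = 1920: (p + p//4 - p//100 + p//400) mod 7 = (1920 + 480 - 19 + 4) mod 7 = 2385 mod 7 = 5 -> Saturday (Mon=0 ... Sun=6)
Days before April (Jan-Mar): 90; April 1 index = (5 + 90) mod 7 = 4 -> Friday
First Sunday is April 3
Sundays: 3, 10, 17, 24

4 Sundays


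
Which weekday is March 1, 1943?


Target: March 1, 1943
Anchor: Jan 1, 1943. With p = 1943 - 1 = 1942: (p + p//4 - p//100 + p//400) mod 7 = (1942 + 485 - 19 + 4) mod 7 = 2412 mod 7 = 4 -> Friday (Mon=0 ... Sun=6)
Days before March (Jan-Feb): 59 days
Weekday index = (4 + 59) mod 7 = 0

Monday


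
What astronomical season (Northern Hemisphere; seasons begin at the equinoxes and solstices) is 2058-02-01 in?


Date: February 1
Astronomical Winter (approx.; exact equinox/solstice day varies by year): December 21 to March 19
February 1 falls within the Winter window

Winter


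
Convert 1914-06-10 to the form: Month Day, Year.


ISO 1914-06-10 parses as year=1914, month=06, day=10
Month 6 -> June

June 10, 1914


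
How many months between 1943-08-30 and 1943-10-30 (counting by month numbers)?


From August 1943 to October 1943
0 years * 12 = 0 months, plus 2 months = 2

2 months


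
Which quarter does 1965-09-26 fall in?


Month: September (month 9)
Q1: Jan-Mar, Q2: Apr-Jun, Q3: Jul-Sep, Q4: Oct-Dec

Q3


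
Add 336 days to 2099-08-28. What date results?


Start: 2099-08-28, add 336 days
August 2099 has 31 days: 31 - 28 = 3 days to August 31 -> 333 left
September 2099 has 30 days -> 303 left
October 2099 has 31 days -> 272 left
November 2099 has 30 days -> 242 left
December 2099 has 31 days -> 211 left
January 2100 has 31 days -> 180 left
February 2100 has 28 days -> 152 left
March 2100 has 31 days -> 121 left
April 2100 has 30 days -> 91 left
May 2100 has 31 days -> 60 left
June 2100 has 30 days -> 30 left
July 2100: 30 <= 31 -> lands on July 30

Result: 2100-07-30


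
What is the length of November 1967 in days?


November 1967

30 days
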